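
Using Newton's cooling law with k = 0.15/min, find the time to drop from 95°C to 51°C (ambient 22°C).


From T(t) = T_a + (T₀ - T_a)e^(-kt), set T(t) = 51:
(51 - 22) / (95 - 22) = e^(-0.15t), so t = -ln(0.397)/0.15 ≈ 6.2 minutes.


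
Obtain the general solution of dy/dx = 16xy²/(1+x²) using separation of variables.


Separate: dy/y² = 16x/(1+x²) dx.
Integrate LHS: ∫ dy/y² = -1/y.
Integrate RHS via u = 1+x²: 8ln(1+x²) + C.
Result: -1/y = 8ln(1+x²) + C.


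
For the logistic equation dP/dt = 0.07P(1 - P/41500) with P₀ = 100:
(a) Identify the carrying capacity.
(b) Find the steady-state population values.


Logistic ODE dP/dt = 0.07P(1 - P/41500) has equilibria where dP/dt = 0, i.e. P = 0 or P = 41500.
The coefficient (1 - P/K) = 0 when P = K, identifying K = 41500 as the carrying capacity.
(a) K = 41500; (b) equilibria P = 0 and P = 41500.


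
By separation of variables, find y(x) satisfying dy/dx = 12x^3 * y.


Separate variables: dy/y = 12x^3 dx.
Integrate: ln|y| = 3x^4 + C₀.
Exponentiate: y = Ce^(3x^4).


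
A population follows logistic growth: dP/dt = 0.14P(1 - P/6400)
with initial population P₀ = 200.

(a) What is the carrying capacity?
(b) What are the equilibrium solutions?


Logistic ODE dP/dt = 0.14P(1 - P/6400) has equilibria where dP/dt = 0, i.e. P = 0 or P = 6400.
The coefficient (1 - P/K) = 0 when P = K, identifying K = 6400 as the carrying capacity.
(a) K = 6400; (b) equilibria P = 0 and P = 6400.


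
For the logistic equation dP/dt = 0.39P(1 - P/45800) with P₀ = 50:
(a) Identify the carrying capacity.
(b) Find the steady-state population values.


Logistic ODE dP/dt = 0.39P(1 - P/45800) has equilibria where dP/dt = 0, i.e. P = 0 or P = 45800.
The coefficient (1 - P/K) = 0 when P = K, identifying K = 45800 as the carrying capacity.
(a) K = 45800; (b) equilibria P = 0 and P = 45800.


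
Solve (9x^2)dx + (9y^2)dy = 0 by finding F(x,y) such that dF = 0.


Check exactness: ∂M/∂y = 0 and ∂N/∂x = 0; equal, so the equation is exact.
Integrate M with respect to x (treating y as constant): ∫M dx = 3x^3 + h(y).
Differentiate w.r.t. y and set equal to N: the x-dependent terms already match, leaving h'(y) = 9y^2. Integrate: h(y) = 3y^3.
So F(x,y) = 3y^3 + 3x^3.
General solution: 3y^3 + 3x^3 = C.


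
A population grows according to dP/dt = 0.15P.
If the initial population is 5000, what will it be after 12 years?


The ODE dP/dt = 0.15P has solution P(t) = P(0)e^(0.15t).
Substitute P(0) = 5000 and t = 12: P(12) = 5000 e^(1.80) ≈ 30248.


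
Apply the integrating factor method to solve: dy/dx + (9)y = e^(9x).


P(x) = 9 ⇒ μ = e^(9x).
(μ y)' = e^(18x) ⇒ μ y = (1/18)e^(18x) + C.
Divide by μ: y = (1/18)e^(9x) + Ce^(-9x).


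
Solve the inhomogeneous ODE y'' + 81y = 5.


Homogeneous part: r² + 81 = 0 ⇒ r = ±9i, so y_h = C₁cos(9x) + C₂sin(9x).
Try constant y_p = A; plug in: 81A = 5 ⇒ A = 5/81.
General solution: y = C₁cos(9x) + C₂sin(9x) + 5/81.


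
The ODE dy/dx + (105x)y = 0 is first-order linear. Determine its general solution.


P(x) = 105x ⇒ μ = e^((105/2)x²).
Q(x) = 0 so μ y is constant: y = Ce^(-(105/2)x²).


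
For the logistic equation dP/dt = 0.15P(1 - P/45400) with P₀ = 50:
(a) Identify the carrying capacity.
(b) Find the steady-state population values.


Logistic ODE dP/dt = 0.15P(1 - P/45400) has equilibria where dP/dt = 0, i.e. P = 0 or P = 45400.
The coefficient (1 - P/K) = 0 when P = K, identifying K = 45400 as the carrying capacity.
(a) K = 45400; (b) equilibria P = 0 and P = 45400.


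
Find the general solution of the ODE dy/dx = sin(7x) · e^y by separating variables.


Separate: e^(-y) dy = sin(7x) dx.
Integrate: -e^(-y) = -(1/7)cos(7x) + C₀.
Rearrange: e^(-y) = (1/7)cos(7x) + C.


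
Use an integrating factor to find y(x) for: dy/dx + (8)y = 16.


P(x) = 8, Q(x) = 16; integrating factor μ = e^(8x).
(μ y)' = 16e^(8x) ⇒ μ y = 2e^(8x) + C.
Divide by μ: y = 2 + Ce^(-8x).


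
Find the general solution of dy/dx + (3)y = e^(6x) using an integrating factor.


P(x) = 3 ⇒ μ = e^(3x).
(μ y)' = e^(9x) ⇒ μ y = e^(9x)/9 + C.
Divide by μ: y = (1/9)e^(6x) + Ce^(-3x).


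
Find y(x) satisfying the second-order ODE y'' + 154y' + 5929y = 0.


Characteristic equation: r² + 154r + 5929 = 0, i.e. (r + 77)² = 0.
Repeated root r = -77; include an x factor for the second linearly independent solution.
General solution: y = (C₁ + C₂x)e^(-77x).


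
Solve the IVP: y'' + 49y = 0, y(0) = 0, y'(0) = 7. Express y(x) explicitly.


Characteristic roots of r² + 49 = 0 are ±7i, so y = C₁cos(7x) + C₂sin(7x).
Apply y(0) = 0: C₁ = 0. Differentiate and apply y'(0) = 7: 7·C₂ = 7, so C₂ = 1.
Particular solution: y = sin(7x).


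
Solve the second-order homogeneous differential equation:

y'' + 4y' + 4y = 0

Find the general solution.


Characteristic equation: r² + 4r + 4 = 0, i.e. (r + 2)² = 0.
Repeated root r = -2; include an x factor for the second linearly independent solution.
General solution: y = (C₁ + C₂x)e^(-2x).


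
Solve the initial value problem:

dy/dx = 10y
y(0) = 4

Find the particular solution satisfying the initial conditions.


General solution of y' = 10y is y = Ce^(10x).
Apply y(0) = 4: C = 4.
Particular solution: y = 4e^(10x).


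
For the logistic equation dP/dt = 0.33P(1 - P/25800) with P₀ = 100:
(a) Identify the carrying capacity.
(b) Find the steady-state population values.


Logistic ODE dP/dt = 0.33P(1 - P/25800) has equilibria where dP/dt = 0, i.e. P = 0 or P = 25800.
The coefficient (1 - P/K) = 0 when P = K, identifying K = 25800 as the carrying capacity.
(a) K = 25800; (b) equilibria P = 0 and P = 25800.


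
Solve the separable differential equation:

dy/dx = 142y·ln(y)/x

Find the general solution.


Separate: dy/[y ln(y)] = 142 dx/x.
Substitute u = ln(y): du/u = 142 dx/x.
Integrate: ln|ln(y)| = 142ln|x| + C₀, hence ln(y) = C·x^142.


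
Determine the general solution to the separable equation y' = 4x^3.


Integrate both sides with respect to x: y = ∫ 4x^3 dx = x^4 + C.


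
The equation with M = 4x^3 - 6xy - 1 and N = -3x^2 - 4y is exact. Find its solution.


Check exactness: ∂M/∂y = -6x and ∂N/∂x = -6x; equal, so the equation is exact.
Integrate M with respect to x (treating y as constant): ∫M dx = x^4 - 3x^2y - x + h(y).
Differentiate w.r.t. y and set equal to N: the x-dependent terms already match, leaving h'(y) = -4y. Integrate: h(y) = -2y^2.
So F(x,y) = x^4 - 3x^2y - x - 2y^2.
General solution: x^4 - 3x^2y - x - 2y^2 = C.


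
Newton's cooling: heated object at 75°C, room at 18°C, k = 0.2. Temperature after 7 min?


Newton's law: dT/dt = -k(T - T_a) has solution T(t) = T_a + (T₀ - T_a)e^(-kt).
Plug in T_a = 18, T₀ = 75, k = 0.2, t = 7: T(7) = 18 + (57)e^(-1.40) ≈ 32.1°C.


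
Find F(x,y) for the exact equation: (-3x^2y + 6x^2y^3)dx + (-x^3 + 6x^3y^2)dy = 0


Check exactness: ∂M/∂y = -3x^2 + 18x^2y^2 and ∂N/∂x = -3x^2 + 18x^2y^2; equal, so the equation is exact.
Integrate M with respect to x (treating y as constant): ∫M dx = -x^3y + 2x^3y^3 + h(y).
Differentiate w.r.t. y and set equal to N: all terms match, so h'(y) = 0 and h is a constant absorbed into C.
General solution: -x^3y + 2x^3y^3 = C.


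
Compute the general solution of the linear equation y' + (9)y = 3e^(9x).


P(x) = 9 ⇒ μ = e^(9x).
(μ y)' = 3e^(18x) ⇒ μ y = (3/18)e^(18x) + C.
Divide by μ: y = (1/6)e^(9x) + Ce^(-9x).


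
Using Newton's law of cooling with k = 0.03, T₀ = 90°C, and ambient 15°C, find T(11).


Newton's law: dT/dt = -k(T - T_a) has solution T(t) = T_a + (T₀ - T_a)e^(-kt).
Plug in T_a = 15, T₀ = 90, k = 0.03, t = 11: T(11) = 15 + (75)e^(-0.33) ≈ 68.9°C.


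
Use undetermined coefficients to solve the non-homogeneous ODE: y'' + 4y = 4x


Homogeneous: r² + 4 = 0 ⇒ r = ±2i, y_h = C₁cos(2x) + C₂sin(2x).
Polynomial forcing; try y_p = Ax + B. Then y_p'' + 4 y_p = 4(Ax + B) = 4x, so B = 0 and A = 1.
General solution: y = C₁cos(2x) + C₂sin(2x) + x.


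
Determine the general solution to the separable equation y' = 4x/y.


Separate variables: y dy = 4x dx.
Integrate both sides: y²/2 = 2x^2 + C₀.
Multiply by 2: y² = 4x^2 + C.


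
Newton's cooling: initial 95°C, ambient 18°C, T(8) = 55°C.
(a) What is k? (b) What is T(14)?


Newton's law: T(t) = T_a + (T₀ - T_a)e^(-kt).
(a) Use T(8) = 55: (55 - 18)/(95 - 18) = e^(-k·8), so k = -ln(0.481)/8 ≈ 0.0916.
(b) Apply k to t = 14: T(14) = 18 + (77)e^(-1.283) ≈ 39.4°C.


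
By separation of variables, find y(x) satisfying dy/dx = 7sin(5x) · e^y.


Separate: e^(-y) dy = 7sin(5x) dx.
Integrate: -e^(-y) = -(7/5)cos(5x) + C₀.
Rearrange: e^(-y) = (7/5)cos(5x) + C.


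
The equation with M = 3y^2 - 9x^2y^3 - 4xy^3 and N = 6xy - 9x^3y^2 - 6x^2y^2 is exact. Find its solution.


Check exactness: ∂M/∂y = 6y - 27x^2y^2 - 12xy^2 and ∂N/∂x = 6y - 27x^2y^2 - 12xy^2; equal, so the equation is exact.
Integrate M with respect to x (treating y as constant): ∫M dx = 3xy^2 - 3x^3y^3 - 2x^2y^3 + h(y).
Differentiate w.r.t. y and set equal to N: all terms match, so h'(y) = 0 and h is a constant absorbed into C.
General solution: 3xy^2 - 3x^3y^3 - 2x^2y^3 = C.


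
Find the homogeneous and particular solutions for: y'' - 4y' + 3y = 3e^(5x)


Characteristic roots of r² - 4r + 3 = 0 are 3, 1.
y_h = C₁e^(3x) + C₂e^(x).
Forcing exponent 5 is not a characteristic root; try y_p = Ae^(5x).
Substitute: A·(25 + (-4)·5 + (3)) = A·8 = 3, so A = 3/8.
General solution: y = C₁e^(3x) + C₂e^(x) + (3/8)e^(5x).


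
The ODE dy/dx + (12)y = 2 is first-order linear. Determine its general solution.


P(x) = 12, Q(x) = 2; integrating factor μ = e^(12x).
(μ y)' = 2e^(12x) ⇒ μ y = (1/6)e^(12x) + C.
Divide by μ: y = 1/6 + Ce^(-12x).


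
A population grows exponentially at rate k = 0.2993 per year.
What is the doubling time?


Exponential growth: P(t) = P₀ e^(0.2993t). Set P(t)/P₀ = 2: e^(0.2993t) = 2.
Solve: t = ln(2)/0.2993 ≈ 2.32 years.


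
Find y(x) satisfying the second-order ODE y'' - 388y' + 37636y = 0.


Characteristic equation: r² - 388r + 37636 = 0, i.e. (r - 194)² = 0.
Repeated root r = 194; include an x factor for the second linearly independent solution.
General solution: y = (C₁ + C₂x)e^(194x).


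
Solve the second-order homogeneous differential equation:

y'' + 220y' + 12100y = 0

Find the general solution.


Characteristic equation: r² + 220r + 12100 = 0, i.e. (r + 110)² = 0.
Repeated root r = -110; include an x factor for the second linearly independent solution.
General solution: y = (C₁ + C₂x)e^(-110x).


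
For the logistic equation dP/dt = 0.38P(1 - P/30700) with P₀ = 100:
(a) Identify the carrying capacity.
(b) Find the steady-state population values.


Logistic ODE dP/dt = 0.38P(1 - P/30700) has equilibria where dP/dt = 0, i.e. P = 0 or P = 30700.
The coefficient (1 - P/K) = 0 when P = K, identifying K = 30700 as the carrying capacity.
(a) K = 30700; (b) equilibria P = 0 and P = 30700.


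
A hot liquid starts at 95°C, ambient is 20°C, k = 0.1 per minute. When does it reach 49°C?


From T(t) = T_a + (T₀ - T_a)e^(-kt), set T(t) = 49:
(49 - 20) / (95 - 20) = e^(-0.1t), so t = -ln(0.387)/0.1 ≈ 9.5 minutes.


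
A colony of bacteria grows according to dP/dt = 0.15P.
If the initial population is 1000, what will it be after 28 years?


The ODE dP/dt = 0.15P has solution P(t) = P(0)e^(0.15t).
Substitute P(0) = 1000 and t = 28: P(28) = 1000 e^(4.20) ≈ 66686.


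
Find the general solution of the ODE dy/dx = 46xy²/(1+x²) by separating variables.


Separate: dy/y² = 46x/(1+x²) dx.
Integrate LHS: ∫ dy/y² = -1/y.
Integrate RHS via u = 1+x²: 23ln(1+x²) + C.
Result: -1/y = 23ln(1+x²) + C.


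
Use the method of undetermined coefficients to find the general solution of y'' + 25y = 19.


Homogeneous part: r² + 25 = 0 ⇒ r = ±5i, so y_h = C₁cos(5x) + C₂sin(5x).
Try constant y_p = A; plug in: 25A = 19 ⇒ A = 19/25.
General solution: y = C₁cos(5x) + C₂sin(5x) + 19/25.


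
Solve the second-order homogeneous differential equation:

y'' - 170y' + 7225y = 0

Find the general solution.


Characteristic equation: r² - 170r + 7225 = 0, i.e. (r - 85)² = 0.
Repeated root r = 85; include an x factor for the second linearly independent solution.
General solution: y = (C₁ + C₂x)e^(85x).


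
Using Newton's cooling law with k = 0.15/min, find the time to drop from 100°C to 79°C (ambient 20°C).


From T(t) = T_a + (T₀ - T_a)e^(-kt), set T(t) = 79:
(79 - 20) / (100 - 20) = e^(-0.15t), so t = -ln(0.738)/0.15 ≈ 2.0 minutes.


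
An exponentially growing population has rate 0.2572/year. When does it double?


Exponential growth: P(t) = P₀ e^(0.2572t). Set P(t)/P₀ = 2: e^(0.2572t) = 2.
Solve: t = ln(2)/0.2572 ≈ 2.69 years.


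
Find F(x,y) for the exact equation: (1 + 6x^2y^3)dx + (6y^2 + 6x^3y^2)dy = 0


Check exactness: ∂M/∂y = 18x^2y^2 and ∂N/∂x = 18x^2y^2; equal, so the equation is exact.
Integrate M with respect to x (treating y as constant): ∫M dx = x + 2x^3y^3 + h(y).
Differentiate w.r.t. y and set equal to N: the x-dependent terms already match, leaving h'(y) = 6y^2. Integrate: h(y) = 2y^3.
So F(x,y) = 2y^3 + x + 2x^3y^3.
General solution: 2y^3 + x + 2x^3y^3 = C.


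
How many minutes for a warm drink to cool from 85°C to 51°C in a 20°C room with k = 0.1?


From T(t) = T_a + (T₀ - T_a)e^(-kt), set T(t) = 51:
(51 - 20) / (85 - 20) = e^(-0.1t), so t = -ln(0.477)/0.1 ≈ 7.4 minutes.


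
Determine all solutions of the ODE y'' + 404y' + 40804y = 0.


Characteristic equation: r² + 404r + 40804 = 0, i.e. (r + 202)² = 0.
Repeated root r = -202; include an x factor for the second linearly independent solution.
General solution: y = (C₁ + C₂x)e^(-202x).


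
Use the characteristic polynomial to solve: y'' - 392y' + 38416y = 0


Characteristic equation: r² - 392r + 38416 = 0, i.e. (r - 196)² = 0.
Repeated root r = 196; include an x factor for the second linearly independent solution.
General solution: y = (C₁ + C₂x)e^(196x).


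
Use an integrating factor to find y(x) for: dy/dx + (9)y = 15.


P(x) = 9, Q(x) = 15; integrating factor μ = e^(9x).
(μ y)' = 15e^(9x) ⇒ μ y = (5/3)e^(9x) + C.
Divide by μ: y = 5/3 + Ce^(-9x).


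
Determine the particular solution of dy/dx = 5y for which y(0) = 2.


General solution of y' = 5y is y = Ce^(5x).
Apply y(0) = 2: C = 2.
Particular solution: y = 2e^(5x).


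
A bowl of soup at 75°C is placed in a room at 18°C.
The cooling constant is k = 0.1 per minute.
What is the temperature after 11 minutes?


Newton's law: dT/dt = -k(T - T_a) has solution T(t) = T_a + (T₀ - T_a)e^(-kt).
Plug in T_a = 18, T₀ = 75, k = 0.1, t = 11: T(11) = 18 + (57)e^(-1.10) ≈ 37.0°C.


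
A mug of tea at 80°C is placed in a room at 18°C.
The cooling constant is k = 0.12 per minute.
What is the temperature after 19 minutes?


Newton's law: dT/dt = -k(T - T_a) has solution T(t) = T_a + (T₀ - T_a)e^(-kt).
Plug in T_a = 18, T₀ = 80, k = 0.12, t = 19: T(19) = 18 + (62)e^(-2.28) ≈ 24.3°C.


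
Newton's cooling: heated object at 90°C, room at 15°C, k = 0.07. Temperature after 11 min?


Newton's law: dT/dt = -k(T - T_a) has solution T(t) = T_a + (T₀ - T_a)e^(-kt).
Plug in T_a = 15, T₀ = 90, k = 0.07, t = 11: T(11) = 15 + (75)e^(-0.77) ≈ 49.7°C.


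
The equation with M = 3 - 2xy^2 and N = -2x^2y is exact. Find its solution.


Check exactness: ∂M/∂y = -4xy and ∂N/∂x = -4xy; equal, so the equation is exact.
Integrate M with respect to x (treating y as constant): ∫M dx = 3x - x^2y^2 + h(y).
Differentiate w.r.t. y and set equal to N: all terms match, so h'(y) = 0 and h is a constant absorbed into C.
General solution: 3x - x^2y^2 = C.


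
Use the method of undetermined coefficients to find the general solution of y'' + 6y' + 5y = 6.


Characteristic roots of r² + 6r + 5 = 0 are -1, -5.
y_h = C₁e^(-x) + C₂e^(-5x).
Constant forcing; try y_p = A. Then 5A = 6 ⇒ A = 6/5.
General solution: y = C₁e^(-x) + C₂e^(-5x) + 6/5.


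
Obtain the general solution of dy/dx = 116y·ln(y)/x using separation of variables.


Separate: dy/[y ln(y)] = 116 dx/x.
Substitute u = ln(y): du/u = 116 dx/x.
Integrate: ln|ln(y)| = 116ln|x| + C₀, hence ln(y) = C·x^116.


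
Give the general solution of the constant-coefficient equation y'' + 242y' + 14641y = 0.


Characteristic equation: r² + 242r + 14641 = 0, i.e. (r + 121)² = 0.
Repeated root r = -121; include an x factor for the second linearly independent solution.
General solution: y = (C₁ + C₂x)e^(-121x).


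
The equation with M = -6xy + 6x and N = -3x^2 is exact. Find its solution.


Check exactness: ∂M/∂y = -6x and ∂N/∂x = -6x; equal, so the equation is exact.
Integrate M with respect to x (treating y as constant): ∫M dx = -3x^2y + 3x^2 + h(y).
Differentiate w.r.t. y and set equal to N: all terms match, so h'(y) = 0 and h is a constant absorbed into C.
General solution: -3x^2y + 3x^2 = C.


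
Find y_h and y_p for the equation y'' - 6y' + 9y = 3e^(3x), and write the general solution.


Characteristic polynomial (r - 3)² = 0; repeated root r = 3.
y_h = (C₁ + C₂x)e^(3x). Forcing matches the repeated root (resonance), so try y_p = Ax² e^(3x).
Substitute and solve for A: 2A = 3, so A = 3/2.
General solution: y = (C₁ + C₂x + (3/2)x²)e^(3x).


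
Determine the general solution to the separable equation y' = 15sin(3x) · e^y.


Separate: e^(-y) dy = 15sin(3x) dx.
Integrate: -e^(-y) = -5cos(3x) + C₀.
Rearrange: e^(-y) = 5cos(3x) + C.


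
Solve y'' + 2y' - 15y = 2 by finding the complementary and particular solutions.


Characteristic roots of r² + 2r - 15 = 0 are -5, 3.
y_h = C₁e^(-5x) + C₂e^(3x).
Forcing exponent 0 is not a characteristic root; try y_p = A.
Substitute: A·(0 + (2)·0 + (-15)) = A·-15 = 2, so A = -2/15.
General solution: y = C₁e^(-5x) + C₂e^(3x) - 2/15.


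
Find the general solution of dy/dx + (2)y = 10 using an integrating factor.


P(x) = 2, Q(x) = 10; integrating factor μ = e^(2x).
(μ y)' = 10e^(2x) ⇒ μ y = 5e^(2x) + C.
Divide by μ: y = 5 + Ce^(-2x).


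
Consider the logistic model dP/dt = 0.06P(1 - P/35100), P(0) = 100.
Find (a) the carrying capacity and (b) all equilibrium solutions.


Logistic ODE dP/dt = 0.06P(1 - P/35100) has equilibria where dP/dt = 0, i.e. P = 0 or P = 35100.
The coefficient (1 - P/K) = 0 when P = K, identifying K = 35100 as the carrying capacity.
(a) K = 35100; (b) equilibria P = 0 and P = 35100.


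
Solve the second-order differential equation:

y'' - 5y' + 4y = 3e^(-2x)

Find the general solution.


Characteristic roots of r² - 5r + 4 = 0 are 4, 1.
y_h = C₁e^(4x) + C₂e^(x).
Forcing exponent -2 is not a characteristic root; try y_p = Ae^(-2x).
Substitute: A·(4 + (-5)·-2 + (4)) = A·18 = 3, so A = 1/6.
General solution: y = C₁e^(4x) + C₂e^(x) + (1/6)e^(-2x).


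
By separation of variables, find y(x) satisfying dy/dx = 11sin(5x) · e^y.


Separate: e^(-y) dy = 11sin(5x) dx.
Integrate: -e^(-y) = -(11/5)cos(5x) + C₀.
Rearrange: e^(-y) = (11/5)cos(5x) + C.


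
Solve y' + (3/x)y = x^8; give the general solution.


P(x) = 3/x ⇒ μ = x^3.
(x^3 y)' = x^11 ⇒ x^3 y = x^12/(12) + C.
Solve for y: y = (1/12)x^9 + C/x^3.


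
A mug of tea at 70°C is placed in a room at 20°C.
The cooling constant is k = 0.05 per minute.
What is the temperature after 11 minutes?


Newton's law: dT/dt = -k(T - T_a) has solution T(t) = T_a + (T₀ - T_a)e^(-kt).
Plug in T_a = 20, T₀ = 70, k = 0.05, t = 11: T(11) = 20 + (50)e^(-0.55) ≈ 48.8°C.


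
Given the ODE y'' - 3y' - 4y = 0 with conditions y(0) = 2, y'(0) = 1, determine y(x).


Characteristic roots of r² - 3r - 4 = 0 are -1, 4.
General solution y = c₁ e^(-x) + c₂ e^(4x).
Apply y(0) = 2: c₁ + c₂ = 2. Apply y'(0) = 1: -1 c₁ + 4 c₂ = 1.
Solve: c₁ = 7/5, c₂ = 3/5.
Particular solution: y = (7/5)e^(-x) + (3/5)e^(4x).


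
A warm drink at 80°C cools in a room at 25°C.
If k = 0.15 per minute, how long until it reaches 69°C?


From T(t) = T_a + (T₀ - T_a)e^(-kt), set T(t) = 69:
(69 - 25) / (80 - 25) = e^(-0.15t), so t = -ln(0.800)/0.15 ≈ 1.5 minutes.


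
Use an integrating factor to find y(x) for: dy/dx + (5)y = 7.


P(x) = 5, Q(x) = 7; integrating factor μ = e^(5x).
(μ y)' = 7e^(5x) ⇒ μ y = (7/5)e^(5x) + C.
Divide by μ: y = 7/5 + Ce^(-5x).


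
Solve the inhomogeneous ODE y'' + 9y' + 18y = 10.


Characteristic roots of r² + 9r + 18 = 0 are -6, -3.
y_h = C₁e^(-6x) + C₂e^(-3x).
Constant forcing; try y_p = A. Then 18A = 10 ⇒ A = 5/9.
General solution: y = C₁e^(-6x) + C₂e^(-3x) + 5/9.


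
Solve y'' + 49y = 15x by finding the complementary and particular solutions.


Homogeneous: r² + 49 = 0 ⇒ r = ±7i, y_h = C₁cos(7x) + C₂sin(7x).
Polynomial forcing; try y_p = Ax + B. Then y_p'' + 49 y_p = 49(Ax + B) = 15x, so B = 0 and A = 15/49.
General solution: y = C₁cos(7x) + C₂sin(7x) + (15/49)x.


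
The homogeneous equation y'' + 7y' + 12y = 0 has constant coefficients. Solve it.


Characteristic equation: r² + 7r + 12 = 0.
Factor: (r + 3)(r + 4) = 0 ⇒ r = -3, -4 (distinct real).
General solution: y = C₁e^(-3x) + C₂e^(-4x).


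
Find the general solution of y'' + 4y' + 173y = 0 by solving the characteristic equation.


Characteristic equation: r² + 4r + 173 = 0.
Discriminant is negative; roots r = -2 ± 13i (complex conjugate pair).
General solution uses e^(α x)(C₁ cos(β x) + C₂ sin(β x)): y = e^(-2x)(C₁cos(13x) + C₂sin(13x)).


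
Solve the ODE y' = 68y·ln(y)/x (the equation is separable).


Separate: dy/[y ln(y)] = 68 dx/x.
Substitute u = ln(y): du/u = 68 dx/x.
Integrate: ln|ln(y)| = 68ln|x| + C₀, hence ln(y) = C·x^68.


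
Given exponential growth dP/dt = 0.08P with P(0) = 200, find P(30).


The ODE dP/dt = 0.08P has solution P(t) = P(0)e^(0.08t).
Substitute P(0) = 200 and t = 30: P(30) = 200 e^(2.40) ≈ 2205.


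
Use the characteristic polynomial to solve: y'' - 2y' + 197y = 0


Characteristic equation: r² - 2r + 197 = 0.
Discriminant is negative; roots r = 1 ± 14i (complex conjugate pair).
General solution uses e^(α x)(C₁ cos(β x) + C₂ sin(β x)): y = e^(x)(C₁cos(14x) + C₂sin(14x)).


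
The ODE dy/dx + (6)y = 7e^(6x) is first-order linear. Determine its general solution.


P(x) = 6 ⇒ μ = e^(6x).
(μ y)' = 7e^(12x) ⇒ μ y = (7/12)e^(12x) + C.
Divide by μ: y = (7/12)e^(6x) + Ce^(-6x).


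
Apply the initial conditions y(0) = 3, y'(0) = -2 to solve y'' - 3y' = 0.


Characteristic roots of r² - 3r = 0 are 0, 3.
General solution y = c₁ + c₂ e^(3x).
Apply y(0) = 3: c₁ + c₂ = 3. Apply y'(0) = -2: 0 c₁ + 3 c₂ = -2.
Solve: c₁ = 11/3, c₂ = -2/3.
Particular solution: y = 11/3 - (2/3)e^(3x).


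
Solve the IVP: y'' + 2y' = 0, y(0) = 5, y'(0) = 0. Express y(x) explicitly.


Characteristic roots of r² + 2r = 0 are -2, 0.
General solution y = c₁ e^(-2x) + c₂.
Apply y(0) = 5: c₁ + c₂ = 5. Apply y'(0) = 0: -2 c₁ + 0 c₂ = 0.
Solve: c₁ = 0, c₂ = 5.
Particular solution: y = 0e^(-2x) + 5.


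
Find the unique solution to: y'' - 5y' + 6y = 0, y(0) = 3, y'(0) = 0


Characteristic roots of r² - 5r + 6 = 0 are 3, 2.
General solution y = c₁ e^(3x) + c₂ e^(2x).
Apply y(0) = 3: c₁ + c₂ = 3. Apply y'(0) = 0: 3 c₁ + 2 c₂ = 0.
Solve: c₁ = -6, c₂ = 9.
Particular solution: y = -6e^(3x) + 9e^(2x).


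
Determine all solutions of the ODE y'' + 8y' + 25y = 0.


Characteristic equation: r² + 8r + 25 = 0.
Discriminant is negative; roots r = -4 ± 3i (complex conjugate pair).
General solution uses e^(α x)(C₁ cos(β x) + C₂ sin(β x)): y = e^(-4x)(C₁cos(3x) + C₂sin(3x)).


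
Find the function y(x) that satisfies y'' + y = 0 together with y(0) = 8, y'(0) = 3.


Characteristic roots of r² + 1 = 0 are ±1i, so y = C₁cos(x) + C₂sin(x).
Apply y(0) = 8: C₁ = 8. Differentiate and apply y'(0) = 3: 1·C₂ = 3, so C₂ = 3.
Particular solution: y = 8cos(x) + 3sin(x).


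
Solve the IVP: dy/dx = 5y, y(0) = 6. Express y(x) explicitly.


General solution of y' = 5y is y = Ce^(5x).
Apply y(0) = 6: C = 6.
Particular solution: y = 6e^(5x).


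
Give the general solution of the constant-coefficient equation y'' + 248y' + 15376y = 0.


Characteristic equation: r² + 248r + 15376 = 0, i.e. (r + 124)² = 0.
Repeated root r = -124; include an x factor for the second linearly independent solution.
General solution: y = (C₁ + C₂x)e^(-124x).


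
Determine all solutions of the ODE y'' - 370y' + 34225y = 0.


Characteristic equation: r² - 370r + 34225 = 0, i.e. (r - 185)² = 0.
Repeated root r = 185; include an x factor for the second linearly independent solution.
General solution: y = (C₁ + C₂x)e^(185x).


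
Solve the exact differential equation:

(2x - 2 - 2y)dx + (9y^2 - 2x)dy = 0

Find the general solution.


Check exactness: ∂M/∂y = -2 and ∂N/∂x = -2; equal, so the equation is exact.
Integrate M with respect to x (treating y as constant): ∫M dx = x^2 - 2x - 2xy + h(y).
Differentiate w.r.t. y and set equal to N: the x-dependent terms already match, leaving h'(y) = 9y^2. Integrate: h(y) = 3y^3.
So F(x,y) = x^2 - 2x + 3y^3 - 2xy.
General solution: x^2 - 2x + 3y^3 - 2xy = C.


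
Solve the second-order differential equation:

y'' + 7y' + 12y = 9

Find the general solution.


Characteristic roots of r² + 7r + 12 = 0 are -3, -4.
y_h = C₁e^(-3x) + C₂e^(-4x).
Constant forcing; try y_p = A. Then 12A = 9 ⇒ A = 3/4.
General solution: y = C₁e^(-3x) + C₂e^(-4x) + 3/4.


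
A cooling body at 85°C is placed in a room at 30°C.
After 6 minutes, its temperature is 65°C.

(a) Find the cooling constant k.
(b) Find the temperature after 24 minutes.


Newton's law: T(t) = T_a + (T₀ - T_a)e^(-kt).
(a) Use T(6) = 65: (65 - 30)/(85 - 30) = e^(-k·6), so k = -ln(0.636)/6 ≈ 0.0753.
(b) Apply k to t = 24: T(24) = 30 + (55)e^(-1.808) ≈ 39.0°C.


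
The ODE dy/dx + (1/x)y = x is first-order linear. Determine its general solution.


P(x) = 1/x ⇒ μ = x^1.
(x^1 y)' = x^1·x^1 = x^2.
Integrate: x^1 y = x^3/(3) + C.
Solve for y: y = (1/3)x^2 + C/x^1.


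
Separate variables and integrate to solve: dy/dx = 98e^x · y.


Separate variables: dy/y = 98e^x dx.
Integrate: ln|y| = 98e^x + C₀.
Exponentiate: y = Ce^(98e^x).


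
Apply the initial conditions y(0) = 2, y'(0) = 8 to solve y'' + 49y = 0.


Characteristic roots of r² + 49 = 0 are ±7i, so y = C₁cos(7x) + C₂sin(7x).
Apply y(0) = 2: C₁ = 2. Differentiate and apply y'(0) = 8: 7·C₂ = 8, so C₂ = 8/7.
Particular solution: y = 2cos(7x) + (8/7)sin(7x).


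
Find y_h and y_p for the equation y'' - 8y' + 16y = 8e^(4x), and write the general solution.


Characteristic polynomial (r - 4)² = 0; repeated root r = 4.
y_h = (C₁ + C₂x)e^(4x). Forcing matches the repeated root (resonance), so try y_p = Ax² e^(4x).
Substitute and solve for A: 2A = 8, so A = 4.
General solution: y = (C₁ + C₂x + 4x²)e^(4x).


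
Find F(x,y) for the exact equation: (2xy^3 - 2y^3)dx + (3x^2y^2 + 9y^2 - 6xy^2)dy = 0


Check exactness: ∂M/∂y = 6xy^2 - 6y^2 and ∂N/∂x = 6xy^2 - 6y^2; equal, so the equation is exact.
Integrate M with respect to x (treating y as constant): ∫M dx = x^2y^3 - 2xy^3 + h(y).
Differentiate w.r.t. y and set equal to N: the x-dependent terms already match, leaving h'(y) = 9y^2. Integrate: h(y) = 3y^3.
So F(x,y) = x^2y^3 + 3y^3 - 2xy^3.
General solution: x^2y^3 + 3y^3 - 2xy^3 = C.


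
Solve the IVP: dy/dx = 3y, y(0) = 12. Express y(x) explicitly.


General solution of y' = 3y is y = Ce^(3x).
Apply y(0) = 12: C = 12.
Particular solution: y = 12e^(3x).


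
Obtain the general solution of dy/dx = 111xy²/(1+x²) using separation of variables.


Separate: dy/y² = 111x/(1+x²) dx.
Integrate LHS: ∫ dy/y² = -1/y.
Integrate RHS via u = 1+x²: (111/2)ln(1+x²) + C.
Result: -1/y = (111/2)ln(1+x²) + C.


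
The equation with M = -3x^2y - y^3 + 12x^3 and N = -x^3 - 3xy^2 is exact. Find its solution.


Check exactness: ∂M/∂y = -3x^2 - 3y^2 and ∂N/∂x = -3x^2 - 3y^2; equal, so the equation is exact.
Integrate M with respect to x (treating y as constant): ∫M dx = -x^3y - xy^3 + 3x^4 + h(y).
Differentiate w.r.t. y and set equal to N: all terms match, so h'(y) = 0 and h is a constant absorbed into C.
General solution: -x^3y - xy^3 + 3x^4 = C.


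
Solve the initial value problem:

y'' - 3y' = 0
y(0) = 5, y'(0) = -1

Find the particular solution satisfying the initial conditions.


Characteristic roots of r² - 3r = 0 are 0, 3.
General solution y = c₁ + c₂ e^(3x).
Apply y(0) = 5: c₁ + c₂ = 5. Apply y'(0) = -1: 0 c₁ + 3 c₂ = -1.
Solve: c₁ = 16/3, c₂ = -1/3.
Particular solution: y = 16/3 - (1/3)e^(3x).


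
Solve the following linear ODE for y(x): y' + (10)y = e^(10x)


P(x) = 10 ⇒ μ = e^(10x).
(μ y)' = e^(20x) ⇒ μ y = (1/20)e^(20x) + C.
Divide by μ: y = (1/20)e^(10x) + Ce^(-10x).


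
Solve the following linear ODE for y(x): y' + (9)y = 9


P(x) = 9, Q(x) = 9; integrating factor μ = e^(9x).
(μ y)' = 9e^(9x) ⇒ μ y = e^(9x) + C.
Divide by μ: y = 1 + Ce^(-9x).


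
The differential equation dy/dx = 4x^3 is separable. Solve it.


Integrate both sides with respect to x: y = ∫ 4x^3 dx = x^4 + C.


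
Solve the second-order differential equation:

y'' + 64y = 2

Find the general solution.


Homogeneous part: r² + 64 = 0 ⇒ r = ±8i, so y_h = C₁cos(8x) + C₂sin(8x).
Try constant y_p = A; plug in: 64A = 2 ⇒ A = 1/32.
General solution: y = C₁cos(8x) + C₂sin(8x) + 1/32.


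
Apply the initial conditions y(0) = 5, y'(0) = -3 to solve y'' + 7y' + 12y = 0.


Characteristic roots of r² + 7r + 12 = 0 are -4, -3.
General solution y = c₁ e^(-4x) + c₂ e^(-3x).
Apply y(0) = 5: c₁ + c₂ = 5. Apply y'(0) = -3: -4 c₁ - 3 c₂ = -3.
Solve: c₁ = -12, c₂ = 17.
Particular solution: y = -12e^(-4x) + 17e^(-3x).


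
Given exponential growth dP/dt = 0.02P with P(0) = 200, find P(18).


The ODE dP/dt = 0.02P has solution P(t) = P(0)e^(0.02t).
Substitute P(0) = 200 and t = 18: P(18) = 200 e^(0.36) ≈ 287.


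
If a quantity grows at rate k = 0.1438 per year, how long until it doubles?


Exponential growth: P(t) = P₀ e^(0.1438t). Set P(t)/P₀ = 2: e^(0.1438t) = 2.
Solve: t = ln(2)/0.1438 ≈ 4.82 years.


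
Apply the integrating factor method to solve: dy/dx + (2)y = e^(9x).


P(x) = 2 ⇒ μ = e^(2x).
(μ y)' = e^(11x) ⇒ μ y = e^(11x)/11 + C.
Divide by μ: y = (1/11)e^(9x) + Ce^(-2x).


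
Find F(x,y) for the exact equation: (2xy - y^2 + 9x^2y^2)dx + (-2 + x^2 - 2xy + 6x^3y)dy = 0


Check exactness: ∂M/∂y = 2x - 2y + 18x^2y and ∂N/∂x = 2x - 2y + 18x^2y; equal, so the equation is exact.
Integrate M with respect to x (treating y as constant): ∫M dx = x^2y - xy^2 + 3x^3y^2 + h(y).
Differentiate w.r.t. y and set equal to N: the x-dependent terms already match, leaving h'(y) = -2. Integrate: h(y) = -2y.
So F(x,y) = -2y + x^2y - xy^2 + 3x^3y^2.
General solution: -2y + x^2y - xy^2 + 3x^3y^2 = C.


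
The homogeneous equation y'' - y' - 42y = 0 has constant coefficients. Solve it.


Characteristic equation: r² - r - 42 = 0.
Factor: (r + 6)(r - 7) = 0 ⇒ r = -6, 7 (distinct real).
General solution: y = C₁e^(-6x) + C₂e^(7x).


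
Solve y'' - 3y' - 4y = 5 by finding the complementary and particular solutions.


Characteristic roots of r² - 3r - 4 = 0 are -1, 4.
y_h = C₁e^(-x) + C₂e^(4x).
Forcing exponent 0 is not a characteristic root; try y_p = A.
Substitute: A·(0 + (-3)·0 + (-4)) = A·-4 = 5, so A = -5/4.
General solution: y = C₁e^(-x) + C₂e^(4x) - 5/4.


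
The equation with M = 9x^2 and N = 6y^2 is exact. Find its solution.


Check exactness: ∂M/∂y = 0 and ∂N/∂x = 0; equal, so the equation is exact.
Integrate M with respect to x (treating y as constant): ∫M dx = 3x^3 + h(y).
Differentiate w.r.t. y and set equal to N: the x-dependent terms already match, leaving h'(y) = 6y^2. Integrate: h(y) = 2y^3.
So F(x,y) = 2y^3 + 3x^3.
General solution: 2y^3 + 3x^3 = C.


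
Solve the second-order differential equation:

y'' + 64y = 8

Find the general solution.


Homogeneous part: r² + 64 = 0 ⇒ r = ±8i, so y_h = C₁cos(8x) + C₂sin(8x).
Try constant y_p = A; plug in: 64A = 8 ⇒ A = 1/8.
General solution: y = C₁cos(8x) + C₂sin(8x) + 1/8.


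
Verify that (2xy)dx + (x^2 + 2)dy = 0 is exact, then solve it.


Check exactness: ∂M/∂y = 2x and ∂N/∂x = 2x; equal, so the equation is exact.
Integrate M with respect to x (treating y as constant): ∫M dx = x^2y + h(y).
Differentiate w.r.t. y and set equal to N: the x-dependent terms already match, leaving h'(y) = 2. Integrate: h(y) = 2y.
So F(x,y) = x^2y + 2y.
General solution: x^2y + 2y = C.


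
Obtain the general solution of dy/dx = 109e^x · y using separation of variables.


Separate variables: dy/y = 109e^x dx.
Integrate: ln|y| = 109e^x + C₀.
Exponentiate: y = Ce^(109e^x).


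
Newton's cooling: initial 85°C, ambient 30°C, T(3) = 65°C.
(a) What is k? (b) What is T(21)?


Newton's law: T(t) = T_a + (T₀ - T_a)e^(-kt).
(a) Use T(3) = 65: (65 - 30)/(85 - 30) = e^(-k·3), so k = -ln(0.636)/3 ≈ 0.1507.
(b) Apply k to t = 21: T(21) = 30 + (55)e^(-3.164) ≈ 32.3°C.


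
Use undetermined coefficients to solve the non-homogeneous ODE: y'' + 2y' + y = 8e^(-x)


Characteristic polynomial (r + 1)² = 0; repeated root r = -1.
y_h = (C₁ + C₂x)e^(-x). Forcing matches the repeated root (resonance), so try y_p = Ax² e^(-x).
Substitute and solve for A: 2A = 8, so A = 4.
General solution: y = (C₁ + C₂x + 4x²)e^(-x).


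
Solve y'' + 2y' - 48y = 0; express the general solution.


Characteristic equation: r² + 2r - 48 = 0.
Factor: (r + 8)(r - 6) = 0 ⇒ r = -8, 6 (distinct real).
General solution: y = C₁e^(-8x) + C₂e^(6x).


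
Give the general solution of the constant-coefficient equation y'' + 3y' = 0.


Characteristic equation: r² + 3r = 0.
Factor: (r + 3)(r - 0) = 0 ⇒ r = -3, 0 (distinct real).
General solution: y = C₁e^(-3x) + C₂.


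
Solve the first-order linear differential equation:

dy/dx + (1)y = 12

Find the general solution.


P(x) = 1, Q(x) = 12; integrating factor μ = e^(x).
(μ y)' = 12e^(x) ⇒ μ y = 12e^(x) + C.
Divide by μ: y = 12 + Ce^(-x).


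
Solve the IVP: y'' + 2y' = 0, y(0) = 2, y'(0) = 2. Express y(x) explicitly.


Characteristic roots of r² + 2r = 0 are 0, -2.
General solution y = c₁ + c₂ e^(-2x).
Apply y(0) = 2: c₁ + c₂ = 2. Apply y'(0) = 2: 0 c₁ - 2 c₂ = 2.
Solve: c₁ = 3, c₂ = -1.
Particular solution: y = 3 - e^(-2x).


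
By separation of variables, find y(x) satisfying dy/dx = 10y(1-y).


Separate: dy/[y(1-y)] = 10 dx.
Partial fractions: 1/[y(1-y)] = 1/y + 1/(1-y).
Integrate: ln|y/(1-y)| = 10x + C₀.
Solve for y: y = 1/(1 + Ce^(-10x)).


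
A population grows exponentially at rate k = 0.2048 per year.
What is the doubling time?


Exponential growth: P(t) = P₀ e^(0.2048t). Set P(t)/P₀ = 2: e^(0.2048t) = 2.
Solve: t = ln(2)/0.2048 ≈ 3.38 years.


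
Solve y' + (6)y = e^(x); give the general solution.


P(x) = 6 ⇒ μ = e^(6x).
(μ y)' = e^(7x) ⇒ μ y = e^(7x)/7 + C.
Divide by μ: y = (1/7)e^(x) + Ce^(-6x).


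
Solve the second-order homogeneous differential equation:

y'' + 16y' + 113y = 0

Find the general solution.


Characteristic equation: r² + 16r + 113 = 0.
Discriminant is negative; roots r = -8 ± 7i (complex conjugate pair).
General solution uses e^(α x)(C₁ cos(β x) + C₂ sin(β x)): y = e^(-8x)(C₁cos(7x) + C₂sin(7x)).


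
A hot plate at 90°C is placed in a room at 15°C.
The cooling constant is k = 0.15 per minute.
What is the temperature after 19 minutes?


Newton's law: dT/dt = -k(T - T_a) has solution T(t) = T_a + (T₀ - T_a)e^(-kt).
Plug in T_a = 15, T₀ = 90, k = 0.15, t = 19: T(19) = 15 + (75)e^(-2.85) ≈ 19.3°C.


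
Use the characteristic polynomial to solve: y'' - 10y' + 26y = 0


Characteristic equation: r² - 10r + 26 = 0.
Discriminant is negative; roots r = 5 ± 1i (complex conjugate pair).
General solution uses e^(α x)(C₁ cos(β x) + C₂ sin(β x)): y = e^(5x)(C₁cos(x) + C₂sin(x)).


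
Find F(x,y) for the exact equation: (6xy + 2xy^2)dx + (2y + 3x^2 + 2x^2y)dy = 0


Check exactness: ∂M/∂y = 6x + 4xy and ∂N/∂x = 6x + 4xy; equal, so the equation is exact.
Integrate M with respect to x (treating y as constant): ∫M dx = 3x^2y + x^2y^2 + h(y).
Differentiate w.r.t. y and set equal to N: the x-dependent terms already match, leaving h'(y) = 2y. Integrate: h(y) = y^2.
So F(x,y) = y^2 + 3x^2y + x^2y^2.
General solution: y^2 + 3x^2y + x^2y^2 = C.


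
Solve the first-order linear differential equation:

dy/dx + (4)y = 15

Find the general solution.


P(x) = 4, Q(x) = 15; integrating factor μ = e^(4x).
(μ y)' = 15e^(4x) ⇒ μ y = (15/4)e^(4x) + C.
Divide by μ: y = 15/4 + Ce^(-4x).


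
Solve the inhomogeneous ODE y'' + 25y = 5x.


Homogeneous: r² + 25 = 0 ⇒ r = ±5i, y_h = C₁cos(5x) + C₂sin(5x).
Polynomial forcing; try y_p = Ax + B. Then y_p'' + 25 y_p = 25(Ax + B) = 5x, so B = 0 and A = 1/5.
General solution: y = C₁cos(5x) + C₂sin(5x) + (1/5)x.


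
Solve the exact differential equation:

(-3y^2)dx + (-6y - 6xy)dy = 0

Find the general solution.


Check exactness: ∂M/∂y = -6y and ∂N/∂x = -6y; equal, so the equation is exact.
Integrate M with respect to x (treating y as constant): ∫M dx = -3xy^2 + h(y).
Differentiate w.r.t. y and set equal to N: the x-dependent terms already match, leaving h'(y) = -6y. Integrate: h(y) = -3y^2.
So F(x,y) = -3y^2 - 3xy^2.
General solution: -3y^2 - 3xy^2 = C.


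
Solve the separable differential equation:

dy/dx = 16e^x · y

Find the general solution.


Separate variables: dy/y = 16e^x dx.
Integrate: ln|y| = 16e^x + C₀.
Exponentiate: y = Ce^(16e^x).


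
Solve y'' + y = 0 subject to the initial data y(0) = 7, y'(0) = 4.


Characteristic roots of r² + 1 = 0 are ±1i, so y = C₁cos(x) + C₂sin(x).
Apply y(0) = 7: C₁ = 7. Differentiate and apply y'(0) = 4: 1·C₂ = 4, so C₂ = 4.
Particular solution: y = 7cos(x) + 4sin(x).


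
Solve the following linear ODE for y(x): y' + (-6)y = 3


P(x) = -6 ⇒ μ = e^(-6x).
(μ y)' = 3e^(-6x) ⇒ μ y = -(1/2)e^(-6x) + C.
Divide by μ: y = -1/2 + Ce^(6x).


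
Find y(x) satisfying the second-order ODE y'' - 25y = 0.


Characteristic equation: r² - 25 = 0.
Factor: (r - 5)(r + 5) = 0 ⇒ r = 5, -5 (distinct real).
General solution: y = C₁e^(5x) + C₂e^(-5x).


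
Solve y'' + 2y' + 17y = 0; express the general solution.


Characteristic equation: r² + 2r + 17 = 0.
Discriminant is negative; roots r = -1 ± 4i (complex conjugate pair).
General solution uses e^(α x)(C₁ cos(β x) + C₂ sin(β x)): y = e^(-x)(C₁cos(4x) + C₂sin(4x)).


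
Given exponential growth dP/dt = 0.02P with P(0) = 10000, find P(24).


The ODE dP/dt = 0.02P has solution P(t) = P(0)e^(0.02t).
Substitute P(0) = 10000 and t = 24: P(24) = 10000 e^(0.48) ≈ 16161.


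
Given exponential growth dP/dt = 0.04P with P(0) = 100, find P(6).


The ODE dP/dt = 0.04P has solution P(t) = P(0)e^(0.04t).
Substitute P(0) = 100 and t = 6: P(6) = 100 e^(0.24) ≈ 127.


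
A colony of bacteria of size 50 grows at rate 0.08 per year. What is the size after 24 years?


The ODE dP/dt = 0.08P has solution P(t) = P(0)e^(0.08t).
Substitute P(0) = 50 and t = 24: P(24) = 50 e^(1.92) ≈ 341.


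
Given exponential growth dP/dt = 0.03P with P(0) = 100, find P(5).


The ODE dP/dt = 0.03P has solution P(t) = P(0)e^(0.03t).
Substitute P(0) = 100 and t = 5: P(5) = 100 e^(0.15) ≈ 116.
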